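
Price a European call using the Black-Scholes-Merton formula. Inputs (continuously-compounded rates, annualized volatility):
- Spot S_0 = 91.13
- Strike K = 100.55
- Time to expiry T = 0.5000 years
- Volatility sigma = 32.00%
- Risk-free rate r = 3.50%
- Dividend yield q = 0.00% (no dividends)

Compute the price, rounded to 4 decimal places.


Answer: Price = 5.2546

Derivation:
d1 = (ln(S/K) + (r - q + 0.5*sigma^2) * T) / (sigma * sqrt(T)) = -0.24425261
d2 = d1 - sigma * sqrt(T) = -0.47052678
exp(-rT) = 0.98265224; exp(-qT) = 1.00000000
C = S_0 * exp(-qT) * N(d1) - K * exp(-rT) * N(d2)
N(d1) = 0.40351759; N(d2) = 0.31898935
C = 91.1300 * 1.00000000 * 0.40351759 - 100.5500 * 0.98265224 * 0.31898935 = 5.2546


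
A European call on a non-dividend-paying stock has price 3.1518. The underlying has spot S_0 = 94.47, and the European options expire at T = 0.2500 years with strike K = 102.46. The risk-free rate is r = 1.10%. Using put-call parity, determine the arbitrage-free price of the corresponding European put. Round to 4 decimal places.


Put-call parity: C - P = S_0 * exp(-qT) - K * exp(-rT).
S_0 * exp(-qT) = 94.4700 * 1.00000000 = 94.47000000
K * exp(-rT) = 102.4600 * 0.99725378 = 102.17862207
P = C - S*exp(-qT) + K*exp(-rT)
P = 3.1518 - 94.47000000 + 102.17862207 = 10.8604

Answer: Put price = 10.8604


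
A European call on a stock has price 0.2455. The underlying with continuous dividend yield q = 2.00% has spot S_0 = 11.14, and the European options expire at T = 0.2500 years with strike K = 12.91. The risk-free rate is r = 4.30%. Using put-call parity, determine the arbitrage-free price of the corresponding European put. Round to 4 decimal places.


Put-call parity: C - P = S_0 * exp(-qT) - K * exp(-rT).
S_0 * exp(-qT) = 11.1400 * 0.99501248 = 11.08443902
K * exp(-rT) = 12.9100 * 0.98930757 = 12.77196079
P = C - S*exp(-qT) + K*exp(-rT)
P = 0.2455 - 11.08443902 + 12.77196079 = 1.9330

Answer: Put price = 1.9330


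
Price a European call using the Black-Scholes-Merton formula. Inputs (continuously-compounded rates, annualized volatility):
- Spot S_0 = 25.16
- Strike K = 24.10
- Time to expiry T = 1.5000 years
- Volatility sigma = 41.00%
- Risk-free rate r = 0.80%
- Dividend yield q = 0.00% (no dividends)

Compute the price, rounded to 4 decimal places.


d1 = (ln(S/K) + (r - q + 0.5*sigma^2) * T) / (sigma * sqrt(T)) = 0.36068954
d2 = d1 - sigma * sqrt(T) = -0.14145586
exp(-rT) = 0.98807171; exp(-qT) = 1.00000000
C = S_0 * exp(-qT) * N(d1) - K * exp(-rT) * N(d2)
N(d1) = 0.64083423; N(d2) = 0.44375491
C = 25.1600 * 1.00000000 * 0.64083423 - 24.1000 * 0.98807171 * 0.44375491 = 5.5565

Answer: Price = 5.5565


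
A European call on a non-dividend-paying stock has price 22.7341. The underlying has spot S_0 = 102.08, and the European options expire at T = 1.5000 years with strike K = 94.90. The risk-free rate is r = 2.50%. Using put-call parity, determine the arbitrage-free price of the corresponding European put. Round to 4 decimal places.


Put-call parity: C - P = S_0 * exp(-qT) - K * exp(-rT).
S_0 * exp(-qT) = 102.0800 * 1.00000000 = 102.08000000
K * exp(-rT) = 94.9000 * 0.96319442 = 91.40715024
P = C - S*exp(-qT) + K*exp(-rT)
P = 22.7341 - 102.08000000 + 91.40715024 = 12.0613

Answer: Put price = 12.0613


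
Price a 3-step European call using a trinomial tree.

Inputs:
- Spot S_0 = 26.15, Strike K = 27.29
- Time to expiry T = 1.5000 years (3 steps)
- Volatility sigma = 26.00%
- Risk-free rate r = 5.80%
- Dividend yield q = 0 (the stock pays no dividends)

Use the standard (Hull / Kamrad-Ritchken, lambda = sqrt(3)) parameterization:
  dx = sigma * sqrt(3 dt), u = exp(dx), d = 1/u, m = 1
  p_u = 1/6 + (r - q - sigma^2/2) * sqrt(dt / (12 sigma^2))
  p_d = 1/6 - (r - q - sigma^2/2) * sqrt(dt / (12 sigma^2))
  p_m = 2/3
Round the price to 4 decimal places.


dt = T/N = 0.500000; dx = sigma*sqrt(3*dt) = 0.318434
u = exp(dx) = 1.374972; d = 1/u = 0.727287
p_u = 0.185666, p_m = 0.666667, p_d = 0.147667
Discount per step: exp(-r*dt) = 0.971416
Stock lattice S(k, j) with j the centered position index:
  k=0: S(0,+0) = 26.1500
  k=1: S(1,-1) = 19.0186; S(1,+0) = 26.1500; S(1,+1) = 35.9555
  k=2: S(2,-2) = 13.8320; S(2,-1) = 19.0186; S(2,+0) = 26.1500; S(2,+1) = 35.9555; S(2,+2) = 49.4379
  k=3: S(3,-3) = 10.0598; S(3,-2) = 13.8320; S(3,-1) = 19.0186; S(3,+0) = 26.1500; S(3,+1) = 35.9555; S(3,+2) = 49.4379; S(3,+3) = 67.9757
Terminal payoffs V(N, j) = max(S_T - K, 0):
  V(3,-3) = 0.000000; V(3,-2) = 0.000000; V(3,-1) = 0.000000; V(3,+0) = 0.000000; V(3,+1) = 8.665529; V(3,+2) = 22.147860; V(3,+3) = 40.685693
Backward induction: V(k, j) = exp(-r*dt) * [p_u * V(k+1, j+1) + p_m * V(k+1, j) + p_d * V(k+1, j-1)]
  V(2,-2) = exp(-r*dt) * [p_u*0.000000 + p_m*0.000000 + p_d*0.000000] = 0.000000
  V(2,-1) = exp(-r*dt) * [p_u*0.000000 + p_m*0.000000 + p_d*0.000000] = 0.000000
  V(2,+0) = exp(-r*dt) * [p_u*8.665529 + p_m*0.000000 + p_d*0.000000] = 1.562905
  V(2,+1) = exp(-r*dt) * [p_u*22.147860 + p_m*8.665529 + p_d*0.000000] = 9.606456
  V(2,+2) = exp(-r*dt) * [p_u*40.685693 + p_m*22.147860 + p_d*8.665529] = 22.924265
  V(1,-1) = exp(-r*dt) * [p_u*1.562905 + p_m*0.000000 + p_d*0.000000] = 0.281884
  V(1,+0) = exp(-r*dt) * [p_u*9.606456 + p_m*1.562905 + p_d*0.000000] = 2.744765
  V(1,+1) = exp(-r*dt) * [p_u*22.924265 + p_m*9.606456 + p_d*1.562905] = 10.580035
  V(0,+0) = exp(-r*dt) * [p_u*10.580035 + p_m*2.744765 + p_d*0.281884] = 3.726179

Answer: Price = V(0,0) = 3.7262


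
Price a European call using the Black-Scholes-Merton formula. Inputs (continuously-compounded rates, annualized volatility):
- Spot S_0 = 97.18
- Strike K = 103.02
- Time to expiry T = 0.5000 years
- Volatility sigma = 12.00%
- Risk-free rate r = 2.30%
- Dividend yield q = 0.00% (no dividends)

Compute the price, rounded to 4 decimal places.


d1 = (ln(S/K) + (r - q + 0.5*sigma^2) * T) / (sigma * sqrt(T)) = -0.50980295
d2 = d1 - sigma * sqrt(T) = -0.59465577
exp(-rT) = 0.98856587; exp(-qT) = 1.00000000
C = S_0 * exp(-qT) * N(d1) - K * exp(-rT) * N(d2)
N(d1) = 0.30509476; N(d2) = 0.27603680
C = 97.1800 * 1.00000000 * 0.30509476 - 103.0200 * 0.98856587 * 0.27603680 = 1.5370

Answer: Price = 1.5370


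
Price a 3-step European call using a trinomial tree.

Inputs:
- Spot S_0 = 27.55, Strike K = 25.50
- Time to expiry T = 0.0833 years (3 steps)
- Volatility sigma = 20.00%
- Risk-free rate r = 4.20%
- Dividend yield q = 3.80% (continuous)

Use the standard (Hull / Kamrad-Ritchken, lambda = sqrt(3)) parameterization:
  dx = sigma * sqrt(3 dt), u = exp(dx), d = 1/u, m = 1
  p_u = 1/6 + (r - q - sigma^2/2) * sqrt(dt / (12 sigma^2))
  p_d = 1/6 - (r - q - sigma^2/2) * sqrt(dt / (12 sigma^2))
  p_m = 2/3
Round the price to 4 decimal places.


dt = T/N = 0.027767; dx = sigma*sqrt(3*dt) = 0.057723
u = exp(dx) = 1.059422; d = 1/u = 0.943911
p_u = 0.162818, p_m = 0.666667, p_d = 0.170515
Discount per step: exp(-r*dt) = 0.998834
Stock lattice S(k, j) with j the centered position index:
  k=0: S(0,+0) = 27.5500
  k=1: S(1,-1) = 26.0047; S(1,+0) = 27.5500; S(1,+1) = 29.1871
  k=2: S(2,-2) = 24.5462; S(2,-1) = 26.0047; S(2,+0) = 27.5500; S(2,+1) = 29.1871; S(2,+2) = 30.9214
  k=3: S(3,-3) = 23.1694; S(3,-2) = 24.5462; S(3,-1) = 26.0047; S(3,+0) = 27.5500; S(3,+1) = 29.1871; S(3,+2) = 30.9214; S(3,+3) = 32.7588
Terminal payoffs V(N, j) = max(S_T - K, 0):
  V(3,-3) = 0.000000; V(3,-2) = 0.000000; V(3,-1) = 0.504746; V(3,+0) = 2.050000; V(3,+1) = 3.687076; V(3,+2) = 5.421431; V(3,+3) = 7.258844
Backward induction: V(k, j) = exp(-r*dt) * [p_u * V(k+1, j+1) + p_m * V(k+1, j) + p_d * V(k+1, j-1)]
  V(2,-2) = exp(-r*dt) * [p_u*0.504746 + p_m*0.000000 + p_d*0.000000] = 0.082086
  V(2,-1) = exp(-r*dt) * [p_u*2.050000 + p_m*0.504746 + p_d*0.000000] = 0.669494
  V(2,+0) = exp(-r*dt) * [p_u*3.687076 + p_m*2.050000 + p_d*0.504746] = 2.050664
  V(2,+1) = exp(-r*dt) * [p_u*5.421431 + p_m*3.687076 + p_d*2.050000] = 3.686014
  V(2,+2) = exp(-r*dt) * [p_u*7.258844 + p_m*5.421431 + p_d*3.687076] = 5.418539
  V(1,-1) = exp(-r*dt) * [p_u*2.050664 + p_m*0.669494 + p_d*0.082086] = 0.793286
  V(1,+0) = exp(-r*dt) * [p_u*3.686014 + p_m*2.050664 + p_d*0.669494] = 2.078993
  V(1,+1) = exp(-r*dt) * [p_u*5.418539 + p_m*3.686014 + p_d*2.050664] = 3.684950
  V(0,+0) = exp(-r*dt) * [p_u*3.684950 + p_m*2.078993 + p_d*0.793286] = 2.118768

Answer: Price = V(0,0) = 2.1188


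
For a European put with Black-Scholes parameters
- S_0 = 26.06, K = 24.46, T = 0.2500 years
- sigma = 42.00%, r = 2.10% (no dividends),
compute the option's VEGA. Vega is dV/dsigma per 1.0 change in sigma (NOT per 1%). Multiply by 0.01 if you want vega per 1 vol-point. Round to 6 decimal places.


d1 = 0.4317259116; d2 = 0.2217259116
phi(d1) = 0.3634432321; exp(-qT) = 1.0000000000; exp(-rT) = 0.9947637572
Vega = S * exp(-qT) * phi(d1) * sqrt(T) = 26.0600 * 1.0000000000 * 0.3634432321 * 0.5000000000 = 4.735665

Answer: Vega = 4.735665


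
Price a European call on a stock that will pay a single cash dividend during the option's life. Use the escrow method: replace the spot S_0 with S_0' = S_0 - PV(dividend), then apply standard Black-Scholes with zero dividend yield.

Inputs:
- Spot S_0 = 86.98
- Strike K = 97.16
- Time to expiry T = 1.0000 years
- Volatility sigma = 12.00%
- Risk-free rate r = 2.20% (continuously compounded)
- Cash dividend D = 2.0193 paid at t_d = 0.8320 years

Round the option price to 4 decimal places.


Answer: Price = 1.0216

Derivation:
PV(D) = D * exp(-r * t_d) = 2.0193 * 0.98186250 = 1.98267495
S_0' = S_0 - PV(D) = 86.9800 - 1.98267495 = 84.99732505
d1 = (ln(S_0'/K) + (r + sigma^2/2)*T) / (sigma*sqrt(T)) = -0.87116098
d2 = d1 - sigma*sqrt(T) = -0.99116098
exp(-rT) = 0.97824024
N(d1) = 0.19183313; N(d2) = 0.16080349
C = S_0' * N(d1) - K * exp(-rT) * N(d2) = 84.99732505 * 0.19183313 - 97.1600 * 0.97824024 * 0.16080349 = 1.0216


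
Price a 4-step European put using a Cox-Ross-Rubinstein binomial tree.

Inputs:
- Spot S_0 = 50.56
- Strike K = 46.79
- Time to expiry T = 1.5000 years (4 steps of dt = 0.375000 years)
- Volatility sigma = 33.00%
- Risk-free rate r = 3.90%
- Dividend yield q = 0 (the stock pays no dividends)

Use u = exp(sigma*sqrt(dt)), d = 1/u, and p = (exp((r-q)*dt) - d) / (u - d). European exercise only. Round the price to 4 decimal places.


Answer: Price = V(0,0) = 4.8474

Derivation:
dt = T/N = 0.375000
u = exp(sigma*sqrt(dt)) = 1.223949; d = 1/u = 0.817027
p = (exp((r-q)*dt) - d) / (u - d) = 0.485855
Discount per step: exp(-r*dt) = 0.985481
Stock lattice S(k, i) with i counting down-moves:
  k=0: S(0,0) = 50.5600
  k=1: S(1,0) = 61.8829; S(1,1) = 41.3089
  k=2: S(2,0) = 75.7415; S(2,1) = 50.5600; S(2,2) = 33.7505
  k=3: S(3,0) = 92.7038; S(3,1) = 61.8829; S(3,2) = 41.3089; S(3,3) = 27.5751
  k=4: S(4,0) = 113.4648; S(4,1) = 75.7415; S(4,2) = 50.5600; S(4,3) = 33.7505; S(4,4) = 22.5296
Terminal payoffs V(N, i) = max(K - S_T, 0):
  V(4,0) = 0.000000; V(4,1) = 0.000000; V(4,2) = 0.000000; V(4,3) = 13.039510; V(4,4) = 24.260419
Backward induction: V(k, i) = exp(-r*dt) * [p * V(k+1, i) + (1-p) * V(k+1, i+1)].
  V(3,0) = exp(-r*dt) * [p*0.000000 + (1-p)*0.000000] = 0.000000
  V(3,1) = exp(-r*dt) * [p*0.000000 + (1-p)*0.000000] = 0.000000
  V(3,2) = exp(-r*dt) * [p*0.000000 + (1-p)*13.039510] = 6.606862
  V(3,3) = exp(-r*dt) * [p*13.039510 + (1-p)*24.260419] = 18.535608
  V(2,0) = exp(-r*dt) * [p*0.000000 + (1-p)*0.000000] = 0.000000
  V(2,1) = exp(-r*dt) * [p*0.000000 + (1-p)*6.606862] = 3.347566
  V(2,2) = exp(-r*dt) * [p*6.606862 + (1-p)*18.535608] = 12.554999
  V(1,0) = exp(-r*dt) * [p*0.000000 + (1-p)*3.347566] = 1.696146
  V(1,1) = exp(-r*dt) * [p*3.347566 + (1-p)*12.554999] = 7.964188
  V(0,0) = exp(-r*dt) * [p*1.696146 + (1-p)*7.964188] = 4.847413


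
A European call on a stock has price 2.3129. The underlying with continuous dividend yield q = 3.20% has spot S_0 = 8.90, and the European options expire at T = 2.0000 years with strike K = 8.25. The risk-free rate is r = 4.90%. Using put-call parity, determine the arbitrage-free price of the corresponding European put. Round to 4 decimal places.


Answer: Put price = 1.4445

Derivation:
Put-call parity: C - P = S_0 * exp(-qT) - K * exp(-rT).
S_0 * exp(-qT) = 8.9000 * 0.93800500 = 8.34824450
K * exp(-rT) = 8.2500 * 0.90664890 = 7.47985346
P = C - S*exp(-qT) + K*exp(-rT)
P = 2.3129 - 8.34824450 + 7.47985346 = 1.4445


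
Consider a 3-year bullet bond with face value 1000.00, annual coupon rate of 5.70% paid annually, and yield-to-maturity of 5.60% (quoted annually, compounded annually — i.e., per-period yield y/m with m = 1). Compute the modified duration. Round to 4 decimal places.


Coupon per period c = face * coupon_rate / m = 57.000000
Periods per year m = 1; per-period yield y/m = 0.056000
Number of cashflows N = 3
Cashflows (t years, CF_t, discount factor 1/(1+y/m)^(m*t), PV):
  t = 1.0000: CF_t = 57.000000, DF = 0.946970, PV = 53.977273
  t = 2.0000: CF_t = 57.000000, DF = 0.896752, PV = 51.114842
  t = 3.0000: CF_t = 1057.000000, DF = 0.849197, PV = 897.600804
Price P = sum_t PV_t = 1002.692918
First compute Macaulay numerator sum_t t * PV_t:
  t * PV_t at t = 1.0000: 53.977273
  t * PV_t at t = 2.0000: 102.229683
  t * PV_t at t = 3.0000: 2692.802411
Macaulay duration D = 2849.009367 / 1002.692918 = 2.841358
Modified duration = D / (1 + y/m) = 2.841358 / (1 + 0.056000) = 2.690680

Answer: Modified duration = 2.6907


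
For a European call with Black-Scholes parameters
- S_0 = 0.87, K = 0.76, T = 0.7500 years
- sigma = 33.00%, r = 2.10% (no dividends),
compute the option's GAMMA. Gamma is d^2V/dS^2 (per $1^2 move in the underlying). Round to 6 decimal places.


Answer: Gamma = 1.281089

Derivation:
d1 = 0.6709939578; d2 = 0.3852055745
phi(d1) = 0.3185247882; exp(-qT) = 1.0000000000; exp(-rT) = 0.9843733826
Gamma = exp(-qT) * phi(d1) / (S * sigma * sqrt(T)) = 1.0000000000 * 0.3185247882 / (0.8700 * 0.3300 * 0.8660254038) = 1.281089


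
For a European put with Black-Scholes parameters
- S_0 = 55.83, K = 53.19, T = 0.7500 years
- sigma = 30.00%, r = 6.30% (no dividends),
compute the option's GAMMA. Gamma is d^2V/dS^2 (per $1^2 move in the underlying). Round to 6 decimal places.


d1 = 0.4982184510; d2 = 0.2384108299
phi(d1) = 0.3523785181; exp(-qT) = 1.0000000000; exp(-rT) = 0.9538489056
Gamma = exp(-qT) * phi(d1) / (S * sigma * sqrt(T)) = 1.0000000000 * 0.3523785181 / (55.8300 * 0.3000 * 0.8660254038) = 0.024293

Answer: Gamma = 0.024293


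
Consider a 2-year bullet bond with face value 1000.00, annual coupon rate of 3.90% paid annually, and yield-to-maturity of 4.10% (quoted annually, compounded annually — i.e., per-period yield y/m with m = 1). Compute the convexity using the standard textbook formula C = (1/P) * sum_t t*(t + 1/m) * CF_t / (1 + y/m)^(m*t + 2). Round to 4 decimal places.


Answer: Convexity = 5.3979

Derivation:
Coupon per period c = face * coupon_rate / m = 39.000000
Periods per year m = 1; per-period yield y/m = 0.041000
Number of cashflows N = 2
Cashflows (t years, CF_t, discount factor 1/(1+y/m)^(m*t), PV):
  t = 1.0000: CF_t = 39.000000, DF = 0.960615, PV = 37.463977
  t = 2.0000: CF_t = 1039.000000, DF = 0.922781, PV = 958.769232
Price P = sum_t PV_t = 996.233209
Convexity numerator sum_t t*(t + 1/m) * CF_t / (1+y/m)^(m*t + 2):
  t = 1.0000: term = 69.142076
  t = 2.0000: term = 5308.402926
Convexity = (1/P) * sum = 5377.545002 / 996.233209 = 5.397878


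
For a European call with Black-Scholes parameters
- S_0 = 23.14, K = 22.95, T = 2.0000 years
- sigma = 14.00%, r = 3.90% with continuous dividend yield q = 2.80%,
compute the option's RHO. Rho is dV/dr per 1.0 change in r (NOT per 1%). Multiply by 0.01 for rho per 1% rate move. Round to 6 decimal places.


Answer: Rho = 22.138124

Derivation:
d1 = 0.2517541833; d2 = 0.0537642846
phi(d1) = 0.3864979876; exp(-qT) = 0.9455391359; exp(-rT) = 0.9249644265
N(d2) = 0.5214385174
Rho = K*T*exp(-rT)*N(d2) = 22.9500 * 2.0000 * 0.9249644265 * 0.5214385174 = 22.138124


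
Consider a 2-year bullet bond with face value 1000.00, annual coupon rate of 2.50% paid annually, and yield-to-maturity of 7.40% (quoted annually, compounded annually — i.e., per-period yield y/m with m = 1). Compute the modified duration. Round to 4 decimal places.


Coupon per period c = face * coupon_rate / m = 25.000000
Periods per year m = 1; per-period yield y/m = 0.074000
Number of cashflows N = 2
Cashflows (t years, CF_t, discount factor 1/(1+y/m)^(m*t), PV):
  t = 1.0000: CF_t = 25.000000, DF = 0.931099, PV = 23.277467
  t = 2.0000: CF_t = 1025.000000, DF = 0.866945, PV = 888.618402
Price P = sum_t PV_t = 911.895870
First compute Macaulay numerator sum_t t * PV_t:
  t * PV_t at t = 1.0000: 23.277467
  t * PV_t at t = 2.0000: 1777.236804
Macaulay duration D = 1800.514272 / 911.895870 = 1.974474
Modified duration = D / (1 + y/m) = 1.974474 / (1 + 0.074000) = 1.838430

Answer: Modified duration = 1.8384


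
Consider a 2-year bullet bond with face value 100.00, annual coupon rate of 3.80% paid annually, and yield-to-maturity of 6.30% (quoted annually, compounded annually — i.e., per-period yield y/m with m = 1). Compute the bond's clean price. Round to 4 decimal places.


Answer: Price = 95.4357

Derivation:
Coupon per period c = face * coupon_rate / m = 3.800000
Periods per year m = 1; per-period yield y/m = 0.063000
Number of cashflows N = 2
Cashflows (t years, CF_t, discount factor 1/(1+y/m)^(m*t), PV):
  t = 1.0000: CF_t = 3.800000, DF = 0.940734, PV = 3.574788
  t = 2.0000: CF_t = 103.800000, DF = 0.884980, PV = 91.860927
Price P = sum_t PV_t = 95.435715


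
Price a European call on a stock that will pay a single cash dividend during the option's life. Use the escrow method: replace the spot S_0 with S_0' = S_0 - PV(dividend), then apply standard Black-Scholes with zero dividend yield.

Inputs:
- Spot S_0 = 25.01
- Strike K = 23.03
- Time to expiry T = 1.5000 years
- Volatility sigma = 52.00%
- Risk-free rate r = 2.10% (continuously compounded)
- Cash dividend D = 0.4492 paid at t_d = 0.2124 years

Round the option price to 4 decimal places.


PV(D) = D * exp(-r * t_d) = 0.4492 * 0.99554953 = 0.44720085
S_0' = S_0 - PV(D) = 25.0100 - 0.44720085 = 24.56279915
d1 = (ln(S_0'/K) + (r + sigma^2/2)*T) / (sigma*sqrt(T)) = 0.46906999
d2 = d1 - sigma*sqrt(T) = -0.16779734
exp(-rT) = 0.96899096
N(d1) = 0.68049020; N(d2) = 0.43337136
C = S_0' * N(d1) - K * exp(-rT) * N(d2) = 24.56279915 * 0.68049020 - 23.0300 * 0.96899096 * 0.43337136 = 7.0437

Answer: Price = 7.0437


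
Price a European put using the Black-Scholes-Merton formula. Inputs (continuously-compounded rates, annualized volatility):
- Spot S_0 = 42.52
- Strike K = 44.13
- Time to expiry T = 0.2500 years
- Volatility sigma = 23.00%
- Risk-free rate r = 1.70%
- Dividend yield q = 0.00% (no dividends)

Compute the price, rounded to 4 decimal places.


Answer: Price = 2.7743

Derivation:
d1 = (ln(S/K) + (r - q + 0.5*sigma^2) * T) / (sigma * sqrt(T)) = -0.22871974
d2 = d1 - sigma * sqrt(T) = -0.34371974
exp(-rT) = 0.99575902; exp(-qT) = 1.00000000
P = K * exp(-rT) * N(-d2) - S_0 * exp(-qT) * N(-d1)
N(-d1) = 0.59045662; N(-d2) = 0.63447147
P = 44.1300 * 0.99575902 * 0.63447147 - 42.5200 * 1.00000000 * 0.59045662 = 2.7743


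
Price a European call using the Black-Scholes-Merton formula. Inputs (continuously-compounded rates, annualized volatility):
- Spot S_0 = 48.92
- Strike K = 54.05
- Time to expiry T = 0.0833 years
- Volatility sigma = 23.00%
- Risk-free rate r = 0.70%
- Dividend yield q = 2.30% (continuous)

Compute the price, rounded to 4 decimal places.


Answer: Price = 0.0949

Derivation:
d1 = (ln(S/K) + (r - q + 0.5*sigma^2) * T) / (sigma * sqrt(T)) = -1.48914988
d2 = d1 - sigma * sqrt(T) = -1.55553188
exp(-rT) = 0.99941707; exp(-qT) = 0.99808593
C = S_0 * exp(-qT) * N(d1) - K * exp(-rT) * N(d2)
N(d1) = 0.06822395; N(d2) = 0.05990972
C = 48.9200 * 0.99808593 * 0.06822395 - 54.0500 * 0.99941707 * 0.05990972 = 0.0949


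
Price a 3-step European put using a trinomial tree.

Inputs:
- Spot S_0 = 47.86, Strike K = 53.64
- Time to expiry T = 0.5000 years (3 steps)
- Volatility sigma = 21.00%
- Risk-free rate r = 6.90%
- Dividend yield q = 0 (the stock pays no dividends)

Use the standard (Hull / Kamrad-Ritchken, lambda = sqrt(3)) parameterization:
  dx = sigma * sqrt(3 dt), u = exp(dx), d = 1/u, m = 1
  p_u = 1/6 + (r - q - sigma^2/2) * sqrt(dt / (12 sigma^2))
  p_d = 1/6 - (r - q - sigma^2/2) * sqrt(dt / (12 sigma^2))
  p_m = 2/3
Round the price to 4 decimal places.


dt = T/N = 0.166667; dx = sigma*sqrt(3*dt) = 0.148492
u = exp(dx) = 1.160084; d = 1/u = 0.862007
p_u = 0.193015, p_m = 0.666667, p_d = 0.140319
Discount per step: exp(-r*dt) = 0.988566
Stock lattice S(k, j) with j the centered position index:
  k=0: S(0,+0) = 47.8600
  k=1: S(1,-1) = 41.2556; S(1,+0) = 47.8600; S(1,+1) = 55.5216
  k=2: S(2,-2) = 35.5626; S(2,-1) = 41.2556; S(2,+0) = 47.8600; S(2,+1) = 55.5216; S(2,+2) = 64.4097
  k=3: S(3,-3) = 30.6552; S(3,-2) = 35.5626; S(3,-1) = 41.2556; S(3,+0) = 47.8600; S(3,+1) = 55.5216; S(3,+2) = 64.4097; S(3,+3) = 74.7207
Terminal payoffs V(N, j) = max(K - S_T, 0):
  V(3,-3) = 22.984785; V(3,-2) = 18.077375; V(3,-1) = 12.384367; V(3,+0) = 5.780000; V(3,+1) = 0.000000; V(3,+2) = 0.000000; V(3,+3) = 0.000000
Backward induction: V(k, j) = exp(-r*dt) * [p_u * V(k+1, j+1) + p_m * V(k+1, j) + p_d * V(k+1, j-1)]
  V(2,-2) = exp(-r*dt) * [p_u*12.384367 + p_m*18.077375 + p_d*22.984785] = 17.465132
  V(2,-1) = exp(-r*dt) * [p_u*5.780000 + p_m*12.384367 + p_d*18.077375] = 11.772298
  V(2,+0) = exp(-r*dt) * [p_u*0.000000 + p_m*5.780000 + p_d*12.384367] = 5.527160
  V(2,+1) = exp(-r*dt) * [p_u*0.000000 + p_m*0.000000 + p_d*5.780000] = 0.801768
  V(2,+2) = exp(-r*dt) * [p_u*0.000000 + p_m*0.000000 + p_d*0.000000] = 0.000000
  V(1,-1) = exp(-r*dt) * [p_u*5.527160 + p_m*11.772298 + p_d*17.465132] = 11.235747
  V(1,+0) = exp(-r*dt) * [p_u*0.801768 + p_m*5.527160 + p_d*11.772298] = 5.428609
  V(1,+1) = exp(-r*dt) * [p_u*0.000000 + p_m*0.801768 + p_d*5.527160] = 1.295095
  V(0,+0) = exp(-r*dt) * [p_u*1.295095 + p_m*5.428609 + p_d*11.235747] = 5.383362

Answer: Price = V(0,0) = 5.3834


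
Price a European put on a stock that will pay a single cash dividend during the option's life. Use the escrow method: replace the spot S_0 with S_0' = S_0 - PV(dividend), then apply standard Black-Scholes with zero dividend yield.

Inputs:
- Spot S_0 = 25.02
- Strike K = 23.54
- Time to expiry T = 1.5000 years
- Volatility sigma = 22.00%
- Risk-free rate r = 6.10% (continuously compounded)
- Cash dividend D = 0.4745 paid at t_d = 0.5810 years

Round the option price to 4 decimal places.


PV(D) = D * exp(-r * t_d) = 0.4745 * 0.96517968 = 0.45797776
S_0' = S_0 - PV(D) = 25.0200 - 0.45797776 = 24.56202224
d1 = (ln(S_0'/K) + (r + sigma^2/2)*T) / (sigma*sqrt(T)) = 0.63204383
d2 = d1 - sigma*sqrt(T) = 0.36259996
exp(-rT) = 0.91256132
N(-d1) = 0.26367912; N(-d2) = 0.35845187
P = K * exp(-rT) * N(-d2) - S_0' * N(-d1) = 23.5400 * 0.91256132 * 0.35845187 - 24.56202224 * 0.26367912 = 1.2237

Answer: Price = 1.2237


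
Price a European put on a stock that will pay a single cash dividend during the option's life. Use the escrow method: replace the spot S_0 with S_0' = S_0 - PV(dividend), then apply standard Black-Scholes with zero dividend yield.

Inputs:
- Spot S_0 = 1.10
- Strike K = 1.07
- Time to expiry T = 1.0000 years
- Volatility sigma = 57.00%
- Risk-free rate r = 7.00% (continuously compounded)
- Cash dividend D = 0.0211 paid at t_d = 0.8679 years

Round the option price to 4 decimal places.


PV(D) = D * exp(-r * t_d) = 0.0211 * 0.94105565 = 0.01985627
S_0' = S_0 - PV(D) = 1.1000 - 0.01985627 = 1.08014373
d1 = (ln(S_0'/K) + (r + sigma^2/2)*T) / (sigma*sqrt(T)) = 0.42436046
d2 = d1 - sigma*sqrt(T) = -0.14563954
exp(-rT) = 0.93239382
N(-d1) = 0.33565148; N(-d2) = 0.55789702
P = K * exp(-rT) * N(-d2) - S_0' * N(-d1) = 1.0700 * 0.93239382 * 0.55789702 - 1.08014373 * 0.33565148 = 0.1940

Answer: Price = 0.1940


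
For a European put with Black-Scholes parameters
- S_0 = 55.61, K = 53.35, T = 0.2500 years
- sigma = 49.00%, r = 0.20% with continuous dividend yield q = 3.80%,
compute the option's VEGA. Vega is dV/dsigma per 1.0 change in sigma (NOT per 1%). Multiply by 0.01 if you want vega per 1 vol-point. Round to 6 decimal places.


Answer: Vega = 10.635922

Derivation:
d1 = 0.2551084223; d2 = 0.0101084223
phi(d1) = 0.3861695772; exp(-qT) = 0.9905449824; exp(-rT) = 0.9995001250
Vega = S * exp(-qT) * phi(d1) * sqrt(T) = 55.6100 * 0.9905449824 * 0.3861695772 * 0.5000000000 = 10.635922


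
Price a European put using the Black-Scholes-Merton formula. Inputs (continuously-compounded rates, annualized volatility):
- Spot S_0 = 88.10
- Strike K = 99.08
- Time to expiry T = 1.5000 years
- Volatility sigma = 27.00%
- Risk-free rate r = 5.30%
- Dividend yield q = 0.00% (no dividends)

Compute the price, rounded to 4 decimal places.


Answer: Price = 13.5744

Derivation:
d1 = (ln(S/K) + (r - q + 0.5*sigma^2) * T) / (sigma * sqrt(T)) = 0.05056209
d2 = d1 - sigma * sqrt(T) = -0.28011903
exp(-rT) = 0.92357802; exp(-qT) = 1.00000000
P = K * exp(-rT) * N(-d2) - S_0 * exp(-qT) * N(-d1)
N(-d1) = 0.47983724; N(-d2) = 0.61030691
P = 99.0800 * 0.92357802 * 0.61030691 - 88.1000 * 1.00000000 * 0.47983724 = 13.5744


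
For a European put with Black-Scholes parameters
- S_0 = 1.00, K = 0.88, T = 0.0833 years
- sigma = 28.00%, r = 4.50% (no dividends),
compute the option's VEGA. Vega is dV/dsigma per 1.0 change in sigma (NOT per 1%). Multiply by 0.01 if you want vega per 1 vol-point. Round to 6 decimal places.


d1 = 1.6686355907; d2 = 1.5878227205
phi(d1) = 0.0991510434; exp(-qT) = 1.0000000000; exp(-rT) = 0.9962585169
Vega = S * exp(-qT) * phi(d1) * sqrt(T) = 1.0000 * 1.0000000000 * 0.0991510434 * 0.2886173938 = 0.028617

Answer: Vega = 0.028617


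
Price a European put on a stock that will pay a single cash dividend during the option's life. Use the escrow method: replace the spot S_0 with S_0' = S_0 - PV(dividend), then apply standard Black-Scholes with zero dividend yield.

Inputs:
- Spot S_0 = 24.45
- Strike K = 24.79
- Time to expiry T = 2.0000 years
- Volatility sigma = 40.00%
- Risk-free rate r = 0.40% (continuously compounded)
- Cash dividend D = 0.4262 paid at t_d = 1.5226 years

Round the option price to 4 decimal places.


PV(D) = D * exp(-r * t_d) = 0.4262 * 0.99392811 = 0.42361216
S_0' = S_0 - PV(D) = 24.4500 - 0.42361216 = 24.02638784
d1 = (ln(S_0'/K) + (r + sigma^2/2)*T) / (sigma*sqrt(T)) = 0.24167562
d2 = d1 - sigma*sqrt(T) = -0.32400981
exp(-rT) = 0.99203191
N(-d1) = 0.40451576; N(-d2) = 0.62703470
P = K * exp(-rT) * N(-d2) - S_0' * N(-d1) = 24.7900 * 0.99203191 * 0.62703470 - 24.02638784 * 0.40451576 = 5.7013

Answer: Price = 5.7013


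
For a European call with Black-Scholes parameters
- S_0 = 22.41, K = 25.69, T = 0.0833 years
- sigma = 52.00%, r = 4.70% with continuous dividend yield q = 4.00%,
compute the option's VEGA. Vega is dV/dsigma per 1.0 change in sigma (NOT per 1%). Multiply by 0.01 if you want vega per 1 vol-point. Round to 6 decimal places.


d1 = -0.8312126525; d2 = -0.9812936972
phi(d1) = 0.2824098851; exp(-qT) = 0.9966735450; exp(-rT) = 0.9960925540
Vega = S * exp(-qT) * phi(d1) * sqrt(T) = 22.4100 * 0.9966735450 * 0.2824098851 * 0.2886173938 = 1.820527

Answer: Vega = 1.820527


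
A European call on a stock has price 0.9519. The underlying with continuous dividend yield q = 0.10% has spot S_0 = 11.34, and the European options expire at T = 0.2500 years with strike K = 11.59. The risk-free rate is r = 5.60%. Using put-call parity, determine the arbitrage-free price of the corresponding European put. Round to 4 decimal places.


Put-call parity: C - P = S_0 * exp(-qT) - K * exp(-rT).
S_0 * exp(-qT) = 11.3400 * 0.99975003 = 11.33716535
K * exp(-rT) = 11.5900 * 0.98609754 = 11.42887054
P = C - S*exp(-qT) + K*exp(-rT)
P = 0.9519 - 11.33716535 + 11.42887054 = 1.0436

Answer: Put price = 1.0436


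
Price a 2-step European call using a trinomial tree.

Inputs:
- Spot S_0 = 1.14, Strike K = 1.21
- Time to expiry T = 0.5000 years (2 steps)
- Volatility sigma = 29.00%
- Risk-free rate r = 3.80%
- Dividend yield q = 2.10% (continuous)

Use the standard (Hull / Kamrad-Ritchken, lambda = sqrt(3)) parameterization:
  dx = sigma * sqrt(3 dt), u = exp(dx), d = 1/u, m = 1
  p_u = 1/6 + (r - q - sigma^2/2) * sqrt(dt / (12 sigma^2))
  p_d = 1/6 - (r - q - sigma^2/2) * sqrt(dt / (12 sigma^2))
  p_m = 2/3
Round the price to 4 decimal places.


dt = T/N = 0.250000; dx = sigma*sqrt(3*dt) = 0.251147
u = exp(dx) = 1.285500; d = 1/u = 0.777908
p_u = 0.154199, p_m = 0.666667, p_d = 0.179134
Discount per step: exp(-r*dt) = 0.990545
Stock lattice S(k, j) with j the centered position index:
  k=0: S(0,+0) = 1.1400
  k=1: S(1,-1) = 0.8868; S(1,+0) = 1.1400; S(1,+1) = 1.4655
  k=2: S(2,-2) = 0.6899; S(2,-1) = 0.8868; S(2,+0) = 1.1400; S(2,+1) = 1.4655; S(2,+2) = 1.8839
Terminal payoffs V(N, j) = max(S_T - K, 0):
  V(2,-2) = 0.000000; V(2,-1) = 0.000000; V(2,+0) = 0.000000; V(2,+1) = 0.255469; V(2,+2) = 0.673860
Backward induction: V(k, j) = exp(-r*dt) * [p_u * V(k+1, j+1) + p_m * V(k+1, j) + p_d * V(k+1, j-1)]
  V(1,-1) = exp(-r*dt) * [p_u*0.000000 + p_m*0.000000 + p_d*0.000000] = 0.000000
  V(1,+0) = exp(-r*dt) * [p_u*0.255469 + p_m*0.000000 + p_d*0.000000] = 0.039021
  V(1,+1) = exp(-r*dt) * [p_u*0.673860 + p_m*0.255469 + p_d*0.000000] = 0.271629
  V(0,+0) = exp(-r*dt) * [p_u*0.271629 + p_m*0.039021 + p_d*0.000000] = 0.067257

Answer: Price = V(0,0) = 0.0673


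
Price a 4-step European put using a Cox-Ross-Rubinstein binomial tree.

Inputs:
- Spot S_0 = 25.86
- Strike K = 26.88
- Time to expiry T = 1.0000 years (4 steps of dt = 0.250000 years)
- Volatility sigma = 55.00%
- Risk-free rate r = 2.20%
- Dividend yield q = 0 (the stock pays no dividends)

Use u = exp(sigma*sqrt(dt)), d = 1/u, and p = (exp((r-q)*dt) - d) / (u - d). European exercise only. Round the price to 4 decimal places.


Answer: Price = V(0,0) = 5.7007

Derivation:
dt = T/N = 0.250000
u = exp(sigma*sqrt(dt)) = 1.316531; d = 1/u = 0.759572
p = (exp((r-q)*dt) - d) / (u - d) = 0.441582
Discount per step: exp(-r*dt) = 0.994515
Stock lattice S(k, i) with i counting down-moves:
  k=0: S(0,0) = 25.8600
  k=1: S(1,0) = 34.0455; S(1,1) = 19.6425
  k=2: S(2,0) = 44.8219; S(2,1) = 25.8600; S(2,2) = 14.9199
  k=3: S(3,0) = 59.0094; S(3,1) = 34.0455; S(3,2) = 19.6425; S(3,3) = 11.3328
  k=4: S(4,0) = 77.6877; S(4,1) = 44.8219; S(4,2) = 25.8600; S(4,3) = 14.9199; S(4,4) = 8.6080
Terminal payoffs V(N, i) = max(K - S_T, 0):
  V(4,0) = 0.000000; V(4,1) = 0.000000; V(4,2) = 1.020000; V(4,3) = 11.960078; V(4,4) = 18.271954
Backward induction: V(k, i) = exp(-r*dt) * [p * V(k+1, i) + (1-p) * V(k+1, i+1)].
  V(3,0) = exp(-r*dt) * [p*0.000000 + (1-p)*0.000000] = 0.000000
  V(3,1) = exp(-r*dt) * [p*0.000000 + (1-p)*1.020000] = 0.566462
  V(3,2) = exp(-r*dt) * [p*1.020000 + (1-p)*11.960078] = 7.090031
  V(3,3) = exp(-r*dt) * [p*11.960078 + (1-p)*18.271954] = 15.399809
  V(2,0) = exp(-r*dt) * [p*0.000000 + (1-p)*0.566462] = 0.314587
  V(2,1) = exp(-r*dt) * [p*0.566462 + (1-p)*7.090031] = 4.186251
  V(2,2) = exp(-r*dt) * [p*7.090031 + (1-p)*15.399809] = 11.666018
  V(1,0) = exp(-r*dt) * [p*0.314587 + (1-p)*4.186251] = 2.463009
  V(1,1) = exp(-r*dt) * [p*4.186251 + (1-p)*11.666018] = 8.317215
  V(0,0) = exp(-r*dt) * [p*2.463009 + (1-p)*8.317215] = 5.700661


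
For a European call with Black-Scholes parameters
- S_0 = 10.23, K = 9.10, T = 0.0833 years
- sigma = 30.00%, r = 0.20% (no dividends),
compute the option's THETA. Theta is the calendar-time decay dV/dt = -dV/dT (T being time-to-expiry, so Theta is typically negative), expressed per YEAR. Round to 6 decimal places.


Answer: Theta = -0.815801

Derivation:
d1 = 1.3970660240; d2 = 1.3104808059
phi(d1) = 0.1503430989; exp(-qT) = 1.0000000000; exp(-rT) = 0.9998334139
Theta = -S*exp(-qT)*phi(d1)*sigma/(2*sqrt(T)) - r*K*exp(-rT)*N(d2) + q*S*exp(-qT)*N(d1)
N(d1) = 0.9188031411; N(d2) = 0.9049833833; sqrt(T) = 0.2886173938
Term 1 = -10.2300 * 1.0000000000 * 0.1503430989 * 0.3000 / (2 * 0.2886173938) = -0.7993332703
Term 2 = -0.0020 * 9.1000 * 0.9998334139 * 0.9049833833 = -0.0164679538
Term 3 = 0 (no dividend yield, q = 0)
Theta = -0.7993332703 + (-0.0164679538) + (0.0000000000) = -0.815801


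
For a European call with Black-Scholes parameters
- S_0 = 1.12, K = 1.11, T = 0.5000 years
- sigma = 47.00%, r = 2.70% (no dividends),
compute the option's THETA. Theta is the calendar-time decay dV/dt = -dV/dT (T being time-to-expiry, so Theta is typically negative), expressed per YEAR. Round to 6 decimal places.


d1 = 0.2337775357; d2 = -0.0985626514
phi(d1) = 0.3881883957; exp(-qT) = 1.0000000000; exp(-rT) = 0.9865907163
Theta = -S*exp(-qT)*phi(d1)*sigma/(2*sqrt(T)) - r*K*exp(-rT)*N(d2) + q*S*exp(-qT)*N(d1)
N(d1) = 0.5924211549; N(d2) = 0.4607427627; sqrt(T) = 0.7071067812
Term 1 = -1.1200 * 1.0000000000 * 0.3881883957 * 0.4700 / (2 * 0.7071067812) = -0.1444918766
Term 2 = -0.0270 * 1.1100 * 0.9865907163 * 0.4607427627 = -0.0136232990
Term 3 = 0 (no dividend yield, q = 0)
Theta = -0.1444918766 + (-0.0136232990) + (0.0000000000) = -0.158115

Answer: Theta = -0.158115


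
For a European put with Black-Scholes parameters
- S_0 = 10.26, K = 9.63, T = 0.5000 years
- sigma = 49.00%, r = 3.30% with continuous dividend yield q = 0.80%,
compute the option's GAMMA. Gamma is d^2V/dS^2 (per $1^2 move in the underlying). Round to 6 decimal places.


Answer: Gamma = 0.103500

Derivation:
d1 = 0.3922122573; d2 = 0.0457299345
phi(d1) = 0.3694079239; exp(-qT) = 0.9960079893; exp(-rT) = 0.9836353794
Gamma = exp(-qT) * phi(d1) / (S * sigma * sqrt(T)) = 0.9960079893 * 0.3694079239 / (10.2600 * 0.4900 * 0.7071067812) = 0.103500


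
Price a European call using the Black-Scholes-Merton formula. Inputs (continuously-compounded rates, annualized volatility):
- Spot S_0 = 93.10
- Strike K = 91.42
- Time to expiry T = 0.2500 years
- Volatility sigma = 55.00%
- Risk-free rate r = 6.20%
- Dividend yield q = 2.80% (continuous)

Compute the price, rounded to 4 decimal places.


d1 = (ln(S/K) + (r - q + 0.5*sigma^2) * T) / (sigma * sqrt(T)) = 0.23462695
d2 = d1 - sigma * sqrt(T) = -0.04037305
exp(-rT) = 0.98461951; exp(-qT) = 0.99302444
C = S_0 * exp(-qT) * N(d1) - K * exp(-rT) * N(d2)
N(d1) = 0.59275086; N(d2) = 0.48389786
C = 93.1000 * 0.99302444 * 0.59275086 - 91.4200 * 0.98461951 * 0.48389786 = 11.2426

Answer: Price = 11.2426


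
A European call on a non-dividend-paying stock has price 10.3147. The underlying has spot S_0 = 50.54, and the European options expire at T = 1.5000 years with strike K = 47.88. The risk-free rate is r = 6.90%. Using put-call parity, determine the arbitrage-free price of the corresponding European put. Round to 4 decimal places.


Answer: Put price = 2.9469

Derivation:
Put-call parity: C - P = S_0 * exp(-qT) - K * exp(-rT).
S_0 * exp(-qT) = 50.5400 * 1.00000000 = 50.54000000
K * exp(-rT) = 47.8800 * 0.90167602 = 43.17224797
P = C - S*exp(-qT) + K*exp(-rT)
P = 10.3147 - 50.54000000 + 43.17224797 = 2.9469


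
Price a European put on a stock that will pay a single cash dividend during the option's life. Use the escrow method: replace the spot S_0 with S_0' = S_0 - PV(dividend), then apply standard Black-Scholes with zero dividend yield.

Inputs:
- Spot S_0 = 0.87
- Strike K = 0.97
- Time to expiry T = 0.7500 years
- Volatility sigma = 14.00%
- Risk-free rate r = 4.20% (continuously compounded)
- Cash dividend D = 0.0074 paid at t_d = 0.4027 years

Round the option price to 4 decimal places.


PV(D) = D * exp(-r * t_d) = 0.0074 * 0.98322883 = 0.00727589
S_0' = S_0 - PV(D) = 0.8700 - 0.00727589 = 0.86272411
d1 = (ln(S_0'/K) + (r + sigma^2/2)*T) / (sigma*sqrt(T)) = -0.64622917
d2 = d1 - sigma*sqrt(T) = -0.76747272
exp(-rT) = 0.96899096
N(-d1) = 0.74093452; N(-d2) = 0.77859975
P = K * exp(-rT) * N(-d2) - S_0' * N(-d1) = 0.9700 * 0.96899096 * 0.77859975 - 0.86272411 * 0.74093452 = 0.0926

Answer: Price = 0.0926


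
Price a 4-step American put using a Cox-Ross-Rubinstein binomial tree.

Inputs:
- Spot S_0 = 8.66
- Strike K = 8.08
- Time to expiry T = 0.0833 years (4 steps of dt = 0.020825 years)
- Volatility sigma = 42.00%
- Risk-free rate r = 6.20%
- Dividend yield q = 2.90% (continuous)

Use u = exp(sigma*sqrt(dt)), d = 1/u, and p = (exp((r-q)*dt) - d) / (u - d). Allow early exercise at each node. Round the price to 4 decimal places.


Answer: Price = V(0,0) = 0.1924

Derivation:
dt = T/N = 0.020825
u = exp(sigma*sqrt(dt)) = 1.062484; d = 1/u = 0.941191
p = (exp((r-q)*dt) - d) / (u - d) = 0.490520
Discount per step: exp(-r*dt) = 0.998710
Stock lattice S(k, i) with i counting down-moves:
  k=0: S(0,0) = 8.6600
  k=1: S(1,0) = 9.2011; S(1,1) = 8.1507
  k=2: S(2,0) = 9.7760; S(2,1) = 8.6600; S(2,2) = 7.6714
  k=3: S(3,0) = 10.3869; S(3,1) = 9.2011; S(3,2) = 8.1507; S(3,3) = 7.2202
  k=4: S(4,0) = 11.0359; S(4,1) = 9.7760; S(4,2) = 8.6600; S(4,3) = 7.6714; S(4,4) = 6.7956
Terminal payoffs V(N, i) = max(K - S_T, 0):
  V(4,0) = 0.000000; V(4,1) = 0.000000; V(4,2) = 0.000000; V(4,3) = 0.408628; V(4,4) = 1.284395
Backward induction: V(k, i) = exp(-r*dt) * [p * V(k+1, i) + (1-p) * V(k+1, i+1)]; then take max(V_cont, immediate exercise) for American.
  V(3,0) = exp(-r*dt) * [p*0.000000 + (1-p)*0.000000] = 0.000000; exercise = 0.000000; V(3,0) = max -> 0.000000
  V(3,1) = exp(-r*dt) * [p*0.000000 + (1-p)*0.000000] = 0.000000; exercise = 0.000000; V(3,1) = max -> 0.000000
  V(3,2) = exp(-r*dt) * [p*0.000000 + (1-p)*0.408628] = 0.207919; exercise = 0.000000; V(3,2) = max -> 0.207919
  V(3,3) = exp(-r*dt) * [p*0.408628 + (1-p)*1.284395] = 0.853711; exercise = 0.859778; V(3,3) = max -> 0.859778
  V(2,0) = exp(-r*dt) * [p*0.000000 + (1-p)*0.000000] = 0.000000; exercise = 0.000000; V(2,0) = max -> 0.000000
  V(2,1) = exp(-r*dt) * [p*0.000000 + (1-p)*0.207919] = 0.105794; exercise = 0.000000; V(2,1) = max -> 0.105794
  V(2,2) = exp(-r*dt) * [p*0.207919 + (1-p)*0.859778] = 0.539331; exercise = 0.408628; V(2,2) = max -> 0.539331
  V(1,0) = exp(-r*dt) * [p*0.000000 + (1-p)*0.105794] = 0.053830; exercise = 0.000000; V(1,0) = max -> 0.053830
  V(1,1) = exp(-r*dt) * [p*0.105794 + (1-p)*0.539331] = 0.326251; exercise = 0.000000; V(1,1) = max -> 0.326251
  V(0,0) = exp(-r*dt) * [p*0.053830 + (1-p)*0.326251] = 0.192375; exercise = 0.000000; V(0,0) = max -> 0.192375


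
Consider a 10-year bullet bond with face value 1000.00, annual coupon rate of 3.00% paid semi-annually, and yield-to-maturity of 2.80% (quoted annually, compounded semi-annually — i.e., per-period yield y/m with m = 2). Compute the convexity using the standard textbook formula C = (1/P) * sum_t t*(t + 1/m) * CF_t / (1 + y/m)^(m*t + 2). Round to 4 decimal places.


Coupon per period c = face * coupon_rate / m = 15.000000
Periods per year m = 2; per-period yield y/m = 0.014000
Number of cashflows N = 20
Cashflows (t years, CF_t, discount factor 1/(1+y/m)^(m*t), PV):
  t = 0.5000: CF_t = 15.000000, DF = 0.986193, PV = 14.792899
  t = 1.0000: CF_t = 15.000000, DF = 0.972577, PV = 14.588658
  t = 1.5000: CF_t = 15.000000, DF = 0.959149, PV = 14.387237
  t = 2.0000: CF_t = 15.000000, DF = 0.945906, PV = 14.188597
  t = 2.5000: CF_t = 15.000000, DF = 0.932847, PV = 13.992699
  t = 3.0000: CF_t = 15.000000, DF = 0.919967, PV = 13.799506
  t = 3.5000: CF_t = 15.000000, DF = 0.907265, PV = 13.608980
  t = 4.0000: CF_t = 15.000000, DF = 0.894739, PV = 13.421085
  t = 4.5000: CF_t = 15.000000, DF = 0.882386, PV = 13.235784
  t = 5.0000: CF_t = 15.000000, DF = 0.870203, PV = 13.053041
  t = 5.5000: CF_t = 15.000000, DF = 0.858188, PV = 12.872822
  t = 6.0000: CF_t = 15.000000, DF = 0.846339, PV = 12.695090
  t = 6.5000: CF_t = 15.000000, DF = 0.834654, PV = 12.519813
  t = 7.0000: CF_t = 15.000000, DF = 0.823130, PV = 12.346956
  t = 7.5000: CF_t = 15.000000, DF = 0.811766, PV = 12.176485
  t = 8.0000: CF_t = 15.000000, DF = 0.800558, PV = 12.008368
  t = 8.5000: CF_t = 15.000000, DF = 0.789505, PV = 11.842572
  t = 9.0000: CF_t = 15.000000, DF = 0.778604, PV = 11.679065
  t = 9.5000: CF_t = 15.000000, DF = 0.767854, PV = 11.517815
  t = 10.0000: CF_t = 1015.000000, DF = 0.757253, PV = 768.611614
Price P = sum_t PV_t = 1017.339084
Convexity numerator sum_t t*(t + 1/m) * CF_t / (1+y/m)^(m*t + 2):
  t = 0.5000: term = 7.193618
  t = 1.0000: term = 21.282895
  t = 1.5000: term = 41.978096
  t = 2.0000: term = 68.997528
  t = 2.5000: term = 102.067350
  t = 3.0000: term = 140.921390
  t = 3.5000: term = 185.300973
  t = 4.0000: term = 234.954742
  t = 4.5000: term = 289.638488
  t = 5.0000: term = 349.114987
  t = 5.5000: term = 413.153831
  t = 6.0000: term = 481.531271
  t = 6.5000: term = 554.030062
  t = 7.0000: term = 630.439306
  t = 7.5000: term = 710.554304
  t = 8.0000: term = 794.176408
  t = 8.5000: term = 881.112879
  t = 9.0000: term = 971.176743
  t = 9.5000: term = 1064.186657
  t = 10.0000: term = 78491.084802
Convexity = (1/P) * sum = 86432.896332 / 1017.339084 = 84.959772

Answer: Convexity = 84.9598
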